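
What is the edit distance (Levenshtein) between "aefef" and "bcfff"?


Computing edit distance: "aefef" -> "bcfff"
DP table:
           b    c    f    f    f
      0    1    2    3    4    5
  a   1    1    2    3    4    5
  e   2    2    2    3    4    5
  f   3    3    3    2    3    4
  e   4    4    4    3    3    4
  f   5    5    5    4    3    3
Edit distance = dp[5][5] = 3

3


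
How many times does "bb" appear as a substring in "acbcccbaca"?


Searching for "bb" in "acbcccbaca"
Scanning each position:
  Position 0: "ac" => no
  Position 1: "cb" => no
  Position 2: "bc" => no
  Position 3: "cc" => no
  Position 4: "cc" => no
  Position 5: "cb" => no
  Position 6: "ba" => no
  Position 7: "ac" => no
  Position 8: "ca" => no
Total occurrences: 0

0


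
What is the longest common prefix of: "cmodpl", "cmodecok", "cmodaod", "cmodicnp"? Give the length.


Words: cmodpl, cmodecok, cmodaod, cmodicnp
  Position 0: all 'c' => match
  Position 1: all 'm' => match
  Position 2: all 'o' => match
  Position 3: all 'd' => match
  Position 4: ('p', 'e', 'a', 'i') => mismatch, stop
LCP = "cmod" (length 4)

4


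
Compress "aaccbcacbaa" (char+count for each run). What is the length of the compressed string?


Input: aaccbcacbaa
Runs:
  'a' x 2 => "a2"
  'c' x 2 => "c2"
  'b' x 1 => "b1"
  'c' x 1 => "c1"
  'a' x 1 => "a1"
  'c' x 1 => "c1"
  'b' x 1 => "b1"
  'a' x 2 => "a2"
Compressed: "a2c2b1c1a1c1b1a2"
Compressed length: 16

16


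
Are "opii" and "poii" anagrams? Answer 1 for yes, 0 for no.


Strings: "opii", "poii"
Sorted first:  iiop
Sorted second: iiop
Sorted forms match => anagrams

1


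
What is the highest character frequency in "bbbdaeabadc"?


Input: bbbdaeabadc
Character counts:
  'a': 3
  'b': 4
  'c': 1
  'd': 2
  'e': 1
Maximum frequency: 4

4


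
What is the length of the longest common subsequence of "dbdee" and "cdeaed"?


LCS of "dbdee" and "cdeaed"
DP table:
           c    d    e    a    e    d
      0    0    0    0    0    0    0
  d   0    0    1    1    1    1    1
  b   0    0    1    1    1    1    1
  d   0    0    1    1    1    1    2
  e   0    0    1    2    2    2    2
  e   0    0    1    2    2    3    3
LCS length = dp[5][6] = 3

3


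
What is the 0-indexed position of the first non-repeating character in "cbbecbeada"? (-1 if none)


Input: cbbecbeada
Character frequencies:
  'a': 2
  'b': 3
  'c': 2
  'd': 1
  'e': 2
Scanning left to right for freq == 1:
  Position 0 ('c'): freq=2, skip
  Position 1 ('b'): freq=3, skip
  Position 2 ('b'): freq=3, skip
  Position 3 ('e'): freq=2, skip
  Position 4 ('c'): freq=2, skip
  Position 5 ('b'): freq=3, skip
  Position 6 ('e'): freq=2, skip
  Position 7 ('a'): freq=2, skip
  Position 8 ('d'): unique! => answer = 8

8


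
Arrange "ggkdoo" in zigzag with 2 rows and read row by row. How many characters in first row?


Zigzag "ggkdoo" into 2 rows:
Placing characters:
  'g' => row 0
  'g' => row 1
  'k' => row 0
  'd' => row 1
  'o' => row 0
  'o' => row 1
Rows:
  Row 0: "gko"
  Row 1: "gdo"
First row length: 3

3


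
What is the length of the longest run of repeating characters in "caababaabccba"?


Input: "caababaabccba"
Scanning for longest run:
  Position 1 ('a'): new char, reset run to 1
  Position 2 ('a'): continues run of 'a', length=2
  Position 3 ('b'): new char, reset run to 1
  Position 4 ('a'): new char, reset run to 1
  Position 5 ('b'): new char, reset run to 1
  Position 6 ('a'): new char, reset run to 1
  Position 7 ('a'): continues run of 'a', length=2
  Position 8 ('b'): new char, reset run to 1
  Position 9 ('c'): new char, reset run to 1
  Position 10 ('c'): continues run of 'c', length=2
  Position 11 ('b'): new char, reset run to 1
  Position 12 ('a'): new char, reset run to 1
Longest run: 'a' with length 2

2


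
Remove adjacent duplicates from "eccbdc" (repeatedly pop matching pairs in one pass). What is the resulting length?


Input: eccbdc
Stack-based adjacent duplicate removal:
  Read 'e': push. Stack: e
  Read 'c': push. Stack: ec
  Read 'c': matches stack top 'c' => pop. Stack: e
  Read 'b': push. Stack: eb
  Read 'd': push. Stack: ebd
  Read 'c': push. Stack: ebdc
Final stack: "ebdc" (length 4)

4


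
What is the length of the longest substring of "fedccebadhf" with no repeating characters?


Input: "fedccebadhf"
Sliding window (track last position of each char):
  Position 0 ('f'): window [0,0] length 1 -- new best
  Position 1 ('e'): window [0,1] length 2 -- new best
  Position 2 ('d'): window [0,2] length 3 -- new best
  Position 3 ('c'): window [0,3] length 4 -- new best
  Position 4 ('c'): repeat (last at 3), move window start to 4
  Position 4 ('c'): window [4,4] length 1
  Position 5 ('e'): window [4,5] length 2
  Position 6 ('b'): window [4,6] length 3
  Position 7 ('a'): window [4,7] length 4
  Position 8 ('d'): window [4,8] length 5 -- new best
  Position 9 ('h'): window [4,9] length 6 -- new best
  Position 10 ('f'): window [4,10] length 7 -- new best
Longest substring with no repeats: "cebadhf" with length 7

7


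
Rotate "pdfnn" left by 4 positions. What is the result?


Input: "pdfnn", rotate left by 4
First 4 characters: "pdfn"
Remaining characters: "n"
Concatenate remaining + first: "n" + "pdfn" = "npdfn"

npdfn


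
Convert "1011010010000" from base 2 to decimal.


Input: "1011010010000" in base 2
Positional expansion:
  Digit '1' (value 1) x 2^12 = 4096
  Digit '0' (value 0) x 2^11 = 0
  Digit '1' (value 1) x 2^10 = 1024
  Digit '1' (value 1) x 2^9 = 512
  Digit '0' (value 0) x 2^8 = 0
  Digit '1' (value 1) x 2^7 = 128
  Digit '0' (value 0) x 2^6 = 0
  Digit '0' (value 0) x 2^5 = 0
  Digit '1' (value 1) x 2^4 = 16
  Digit '0' (value 0) x 2^3 = 0
  Digit '0' (value 0) x 2^2 = 0
  Digit '0' (value 0) x 2^1 = 0
  Digit '0' (value 0) x 2^0 = 0
Sum = 5776

5776


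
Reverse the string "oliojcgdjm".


Input: oliojcgdjm
Reading characters right to left:
  Position 9: 'm'
  Position 8: 'j'
  Position 7: 'd'
  Position 6: 'g'
  Position 5: 'c'
  Position 4: 'j'
  Position 3: 'o'
  Position 2: 'i'
  Position 1: 'l'
  Position 0: 'o'
Reversed: mjdgcjoilo

mjdgcjoilo


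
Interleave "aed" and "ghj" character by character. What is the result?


Interleaving "aed" and "ghj":
  Position 0: 'a' from first, 'g' from second => "ag"
  Position 1: 'e' from first, 'h' from second => "eh"
  Position 2: 'd' from first, 'j' from second => "dj"
Result: agehdj

agehdj


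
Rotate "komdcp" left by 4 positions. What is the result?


Input: "komdcp", rotate left by 4
First 4 characters: "komd"
Remaining characters: "cp"
Concatenate remaining + first: "cp" + "komd" = "cpkomd"

cpkomd


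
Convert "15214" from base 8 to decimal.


Input: "15214" in base 8
Positional expansion:
  Digit '1' (value 1) x 8^4 = 4096
  Digit '5' (value 5) x 8^3 = 2560
  Digit '2' (value 2) x 8^2 = 128
  Digit '1' (value 1) x 8^1 = 8
  Digit '4' (value 4) x 8^0 = 4
Sum = 6796

6796


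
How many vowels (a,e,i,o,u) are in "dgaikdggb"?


Input: dgaikdggb
Checking each character:
  'd' at position 0: consonant
  'g' at position 1: consonant
  'a' at position 2: vowel (running total: 1)
  'i' at position 3: vowel (running total: 2)
  'k' at position 4: consonant
  'd' at position 5: consonant
  'g' at position 6: consonant
  'g' at position 7: consonant
  'b' at position 8: consonant
Total vowels: 2

2


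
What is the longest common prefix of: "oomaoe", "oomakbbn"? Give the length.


Words: oomaoe, oomakbbn
  Position 0: all 'o' => match
  Position 1: all 'o' => match
  Position 2: all 'm' => match
  Position 3: all 'a' => match
  Position 4: ('o', 'k') => mismatch, stop
LCP = "ooma" (length 4)

4


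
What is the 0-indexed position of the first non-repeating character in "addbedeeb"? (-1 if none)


Input: addbedeeb
Character frequencies:
  'a': 1
  'b': 2
  'd': 3
  'e': 3
Scanning left to right for freq == 1:
  Position 0 ('a'): unique! => answer = 0

0


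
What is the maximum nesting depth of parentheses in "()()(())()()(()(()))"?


Input: "()()(())()()(()(()))"
Tracking depth:
  Position 0 '(': depth becomes 1
  Position 1 ')': depth becomes 0
  Position 2 '(': depth becomes 1
  Position 3 ')': depth becomes 0
  Position 4 '(': depth becomes 1
  Position 5 '(': depth becomes 2
  Position 6 ')': depth becomes 1
  Position 7 ')': depth becomes 0
  Position 8 '(': depth becomes 1
  Position 9 ')': depth becomes 0
  Position 10 '(': depth becomes 1
  Position 11 ')': depth becomes 0
  Position 12 '(': depth becomes 1
  Position 13 '(': depth becomes 2
  Position 14 ')': depth becomes 1
  Position 15 '(': depth becomes 2
  Position 16 '(': depth becomes 3
  Position 17 ')': depth becomes 2
  Position 18 ')': depth becomes 1
  Position 19 ')': depth becomes 0
Maximum depth reached: 3

3


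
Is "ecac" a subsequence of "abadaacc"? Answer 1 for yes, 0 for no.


Check if "ecac" is a subsequence of "abadaacc"
Greedy scan:
  Position 0 ('a'): no match needed
  Position 1 ('b'): no match needed
  Position 2 ('a'): no match needed
  Position 3 ('d'): no match needed
  Position 4 ('a'): no match needed
  Position 5 ('a'): no match needed
  Position 6 ('c'): no match needed
  Position 7 ('c'): no match needed
Only matched 0/4 characters => not a subsequence

0


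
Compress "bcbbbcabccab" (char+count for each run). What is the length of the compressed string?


Input: bcbbbcabccab
Runs:
  'b' x 1 => "b1"
  'c' x 1 => "c1"
  'b' x 3 => "b3"
  'c' x 1 => "c1"
  'a' x 1 => "a1"
  'b' x 1 => "b1"
  'c' x 2 => "c2"
  'a' x 1 => "a1"
  'b' x 1 => "b1"
Compressed: "b1c1b3c1a1b1c2a1b1"
Compressed length: 18

18


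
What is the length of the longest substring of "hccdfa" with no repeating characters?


Input: "hccdfa"
Sliding window (track last position of each char):
  Position 0 ('h'): window [0,0] length 1 -- new best
  Position 1 ('c'): window [0,1] length 2 -- new best
  Position 2 ('c'): repeat (last at 1), move window start to 2
  Position 2 ('c'): window [2,2] length 1
  Position 3 ('d'): window [2,3] length 2
  Position 4 ('f'): window [2,4] length 3 -- new best
  Position 5 ('a'): window [2,5] length 4 -- new best
Longest substring with no repeats: "cdfa" with length 4

4


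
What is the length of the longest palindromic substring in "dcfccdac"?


Input: "dcfccdac"
Checking substrings for palindromes:
  [1:4] "cfc" (len 3) => palindrome
  [3:5] "cc" (len 2) => palindrome
Longest palindromic substring: "cfc" with length 3

3


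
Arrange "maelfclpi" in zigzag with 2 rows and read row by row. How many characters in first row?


Zigzag "maelfclpi" into 2 rows:
Placing characters:
  'm' => row 0
  'a' => row 1
  'e' => row 0
  'l' => row 1
  'f' => row 0
  'c' => row 1
  'l' => row 0
  'p' => row 1
  'i' => row 0
Rows:
  Row 0: "mefli"
  Row 1: "alcp"
First row length: 5

5


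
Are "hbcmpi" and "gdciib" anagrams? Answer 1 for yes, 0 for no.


Strings: "hbcmpi", "gdciib"
Sorted first:  bchimp
Sorted second: bcdgii
Differ at position 2: 'h' vs 'd' => not anagrams

0


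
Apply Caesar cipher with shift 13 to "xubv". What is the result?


Caesar cipher: shift "xubv" by 13
  'x' (pos 23) + 13 = pos 10 = 'k'
  'u' (pos 20) + 13 = pos 7 = 'h'
  'b' (pos 1) + 13 = pos 14 = 'o'
  'v' (pos 21) + 13 = pos 8 = 'i'
Result: khoi

khoi


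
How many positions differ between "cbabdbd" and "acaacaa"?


Comparing "cbabdbd" and "acaacaa" position by position:
  Position 0: 'c' vs 'a' => DIFFER
  Position 1: 'b' vs 'c' => DIFFER
  Position 2: 'a' vs 'a' => same
  Position 3: 'b' vs 'a' => DIFFER
  Position 4: 'd' vs 'c' => DIFFER
  Position 5: 'b' vs 'a' => DIFFER
  Position 6: 'd' vs 'a' => DIFFER
Positions that differ: 6

6


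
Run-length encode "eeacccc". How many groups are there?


Input: eeacccc
Scanning for consecutive runs:
  Group 1: 'e' x 2 (positions 0-1)
  Group 2: 'a' x 1 (positions 2-2)
  Group 3: 'c' x 4 (positions 3-6)
Total groups: 3

3


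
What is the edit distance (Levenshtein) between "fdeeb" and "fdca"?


Computing edit distance: "fdeeb" -> "fdca"
DP table:
           f    d    c    a
      0    1    2    3    4
  f   1    0    1    2    3
  d   2    1    0    1    2
  e   3    2    1    1    2
  e   4    3    2    2    2
  b   5    4    3    3    3
Edit distance = dp[5][4] = 3

3


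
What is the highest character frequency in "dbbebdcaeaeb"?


Input: dbbebdcaeaeb
Character counts:
  'a': 2
  'b': 4
  'c': 1
  'd': 2
  'e': 3
Maximum frequency: 4

4


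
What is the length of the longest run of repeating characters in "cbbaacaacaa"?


Input: "cbbaacaacaa"
Scanning for longest run:
  Position 1 ('b'): new char, reset run to 1
  Position 2 ('b'): continues run of 'b', length=2
  Position 3 ('a'): new char, reset run to 1
  Position 4 ('a'): continues run of 'a', length=2
  Position 5 ('c'): new char, reset run to 1
  Position 6 ('a'): new char, reset run to 1
  Position 7 ('a'): continues run of 'a', length=2
  Position 8 ('c'): new char, reset run to 1
  Position 9 ('a'): new char, reset run to 1
  Position 10 ('a'): continues run of 'a', length=2
Longest run: 'b' with length 2

2


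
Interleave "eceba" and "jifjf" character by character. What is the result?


Interleaving "eceba" and "jifjf":
  Position 0: 'e' from first, 'j' from second => "ej"
  Position 1: 'c' from first, 'i' from second => "ci"
  Position 2: 'e' from first, 'f' from second => "ef"
  Position 3: 'b' from first, 'j' from second => "bj"
  Position 4: 'a' from first, 'f' from second => "af"
Result: ejciefbjaf

ejciefbjaf


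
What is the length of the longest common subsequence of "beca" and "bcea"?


LCS of "beca" and "bcea"
DP table:
           b    c    e    a
      0    0    0    0    0
  b   0    1    1    1    1
  e   0    1    1    2    2
  c   0    1    2    2    2
  a   0    1    2    2    3
LCS length = dp[4][4] = 3

3


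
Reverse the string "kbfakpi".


Input: kbfakpi
Reading characters right to left:
  Position 6: 'i'
  Position 5: 'p'
  Position 4: 'k'
  Position 3: 'a'
  Position 2: 'f'
  Position 1: 'b'
  Position 0: 'k'
Reversed: ipkafbk

ipkafbk


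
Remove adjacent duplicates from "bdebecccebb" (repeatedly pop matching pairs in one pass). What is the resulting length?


Input: bdebecccebb
Stack-based adjacent duplicate removal:
  Read 'b': push. Stack: b
  Read 'd': push. Stack: bd
  Read 'e': push. Stack: bde
  Read 'b': push. Stack: bdeb
  Read 'e': push. Stack: bdebe
  Read 'c': push. Stack: bdebec
  Read 'c': matches stack top 'c' => pop. Stack: bdebe
  Read 'c': push. Stack: bdebec
  Read 'e': push. Stack: bdebece
  Read 'b': push. Stack: bdebeceb
  Read 'b': matches stack top 'b' => pop. Stack: bdebece
Final stack: "bdebece" (length 7)

7


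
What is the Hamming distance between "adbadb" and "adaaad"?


Comparing "adbadb" and "adaaad" position by position:
  Position 0: 'a' vs 'a' => same
  Position 1: 'd' vs 'd' => same
  Position 2: 'b' vs 'a' => differ
  Position 3: 'a' vs 'a' => same
  Position 4: 'd' vs 'a' => differ
  Position 5: 'b' vs 'd' => differ
Total differences (Hamming distance): 3

3


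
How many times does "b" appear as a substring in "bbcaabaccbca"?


Searching for "b" in "bbcaabaccbca"
Scanning each position:
  Position 0: "b" => MATCH
  Position 1: "b" => MATCH
  Position 2: "c" => no
  Position 3: "a" => no
  Position 4: "a" => no
  Position 5: "b" => MATCH
  Position 6: "a" => no
  Position 7: "c" => no
  Position 8: "c" => no
  Position 9: "b" => MATCH
  Position 10: "c" => no
  Position 11: "a" => no
Total occurrences: 4

4


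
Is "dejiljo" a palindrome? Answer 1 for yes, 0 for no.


Input: dejiljo
Reversed: ojlijed
  Compare pos 0 ('d') with pos 6 ('o'): MISMATCH
  Compare pos 1 ('e') with pos 5 ('j'): MISMATCH
  Compare pos 2 ('j') with pos 4 ('l'): MISMATCH
Result: not a palindrome

0


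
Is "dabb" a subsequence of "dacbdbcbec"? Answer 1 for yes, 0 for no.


Check if "dabb" is a subsequence of "dacbdbcbec"
Greedy scan:
  Position 0 ('d'): matches sub[0] = 'd'
  Position 1 ('a'): matches sub[1] = 'a'
  Position 2 ('c'): no match needed
  Position 3 ('b'): matches sub[2] = 'b'
  Position 4 ('d'): no match needed
  Position 5 ('b'): matches sub[3] = 'b'
  Position 6 ('c'): no match needed
  Position 7 ('b'): no match needed
  Position 8 ('e'): no match needed
  Position 9 ('c'): no match needed
All 4 characters matched => is a subsequence

1


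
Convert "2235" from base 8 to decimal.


Input: "2235" in base 8
Positional expansion:
  Digit '2' (value 2) x 8^3 = 1024
  Digit '2' (value 2) x 8^2 = 128
  Digit '3' (value 3) x 8^1 = 24
  Digit '5' (value 5) x 8^0 = 5
Sum = 1181

1181


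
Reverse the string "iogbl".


Input: iogbl
Reading characters right to left:
  Position 4: 'l'
  Position 3: 'b'
  Position 2: 'g'
  Position 1: 'o'
  Position 0: 'i'
Reversed: lbgoi

lbgoi


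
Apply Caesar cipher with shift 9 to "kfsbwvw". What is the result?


Caesar cipher: shift "kfsbwvw" by 9
  'k' (pos 10) + 9 = pos 19 = 't'
  'f' (pos 5) + 9 = pos 14 = 'o'
  's' (pos 18) + 9 = pos 1 = 'b'
  'b' (pos 1) + 9 = pos 10 = 'k'
  'w' (pos 22) + 9 = pos 5 = 'f'
  'v' (pos 21) + 9 = pos 4 = 'e'
  'w' (pos 22) + 9 = pos 5 = 'f'
Result: tobkfef

tobkfef


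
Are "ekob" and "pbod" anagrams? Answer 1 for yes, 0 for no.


Strings: "ekob", "pbod"
Sorted first:  beko
Sorted second: bdop
Differ at position 1: 'e' vs 'd' => not anagrams

0


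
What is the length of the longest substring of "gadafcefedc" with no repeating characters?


Input: "gadafcefedc"
Sliding window (track last position of each char):
  Position 0 ('g'): window [0,0] length 1 -- new best
  Position 1 ('a'): window [0,1] length 2 -- new best
  Position 2 ('d'): window [0,2] length 3 -- new best
  Position 3 ('a'): repeat (last at 1), move window start to 2
  Position 3 ('a'): window [2,3] length 2
  Position 4 ('f'): window [2,4] length 3
  Position 5 ('c'): window [2,5] length 4 -- new best
  Position 6 ('e'): window [2,6] length 5 -- new best
  Position 7 ('f'): repeat (last at 4), move window start to 5
  Position 7 ('f'): window [5,7] length 3
  Position 8 ('e'): repeat (last at 6), move window start to 7
  Position 8 ('e'): window [7,8] length 2
  Position 9 ('d'): window [7,9] length 3
  Position 10 ('c'): window [7,10] length 4
Longest substring with no repeats: "dafce" with length 5

5


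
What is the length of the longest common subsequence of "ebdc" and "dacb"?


LCS of "ebdc" and "dacb"
DP table:
           d    a    c    b
      0    0    0    0    0
  e   0    0    0    0    0
  b   0    0    0    0    1
  d   0    1    1    1    1
  c   0    1    1    2    2
LCS length = dp[4][4] = 2

2


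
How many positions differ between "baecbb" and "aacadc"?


Comparing "baecbb" and "aacadc" position by position:
  Position 0: 'b' vs 'a' => DIFFER
  Position 1: 'a' vs 'a' => same
  Position 2: 'e' vs 'c' => DIFFER
  Position 3: 'c' vs 'a' => DIFFER
  Position 4: 'b' vs 'd' => DIFFER
  Position 5: 'b' vs 'c' => DIFFER
Positions that differ: 5

5


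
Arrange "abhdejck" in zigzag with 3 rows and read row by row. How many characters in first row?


Zigzag "abhdejck" into 3 rows:
Placing characters:
  'a' => row 0
  'b' => row 1
  'h' => row 2
  'd' => row 1
  'e' => row 0
  'j' => row 1
  'c' => row 2
  'k' => row 1
Rows:
  Row 0: "ae"
  Row 1: "bdjk"
  Row 2: "hc"
First row length: 2

2


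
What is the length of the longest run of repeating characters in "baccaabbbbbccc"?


Input: "baccaabbbbbccc"
Scanning for longest run:
  Position 1 ('a'): new char, reset run to 1
  Position 2 ('c'): new char, reset run to 1
  Position 3 ('c'): continues run of 'c', length=2
  Position 4 ('a'): new char, reset run to 1
  Position 5 ('a'): continues run of 'a', length=2
  Position 6 ('b'): new char, reset run to 1
  Position 7 ('b'): continues run of 'b', length=2
  Position 8 ('b'): continues run of 'b', length=3
  Position 9 ('b'): continues run of 'b', length=4
  Position 10 ('b'): continues run of 'b', length=5
  Position 11 ('c'): new char, reset run to 1
  Position 12 ('c'): continues run of 'c', length=2
  Position 13 ('c'): continues run of 'c', length=3
Longest run: 'b' with length 5

5


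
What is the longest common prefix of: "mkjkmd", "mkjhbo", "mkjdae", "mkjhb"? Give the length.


Words: mkjkmd, mkjhbo, mkjdae, mkjhb
  Position 0: all 'm' => match
  Position 1: all 'k' => match
  Position 2: all 'j' => match
  Position 3: ('k', 'h', 'd', 'h') => mismatch, stop
LCP = "mkj" (length 3)

3


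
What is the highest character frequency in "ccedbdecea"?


Input: ccedbdecea
Character counts:
  'a': 1
  'b': 1
  'c': 3
  'd': 2
  'e': 3
Maximum frequency: 3

3


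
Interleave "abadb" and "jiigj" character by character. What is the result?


Interleaving "abadb" and "jiigj":
  Position 0: 'a' from first, 'j' from second => "aj"
  Position 1: 'b' from first, 'i' from second => "bi"
  Position 2: 'a' from first, 'i' from second => "ai"
  Position 3: 'd' from first, 'g' from second => "dg"
  Position 4: 'b' from first, 'j' from second => "bj"
Result: ajbiaidgbj

ajbiaidgbj


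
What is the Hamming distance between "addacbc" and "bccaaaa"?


Comparing "addacbc" and "bccaaaa" position by position:
  Position 0: 'a' vs 'b' => differ
  Position 1: 'd' vs 'c' => differ
  Position 2: 'd' vs 'c' => differ
  Position 3: 'a' vs 'a' => same
  Position 4: 'c' vs 'a' => differ
  Position 5: 'b' vs 'a' => differ
  Position 6: 'c' vs 'a' => differ
Total differences (Hamming distance): 6

6


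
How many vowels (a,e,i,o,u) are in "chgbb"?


Input: chgbb
Checking each character:
  'c' at position 0: consonant
  'h' at position 1: consonant
  'g' at position 2: consonant
  'b' at position 3: consonant
  'b' at position 4: consonant
Total vowels: 0

0


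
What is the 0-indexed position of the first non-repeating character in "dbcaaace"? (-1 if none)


Input: dbcaaace
Character frequencies:
  'a': 3
  'b': 1
  'c': 2
  'd': 1
  'e': 1
Scanning left to right for freq == 1:
  Position 0 ('d'): unique! => answer = 0

0


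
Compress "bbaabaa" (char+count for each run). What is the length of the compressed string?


Input: bbaabaa
Runs:
  'b' x 2 => "b2"
  'a' x 2 => "a2"
  'b' x 1 => "b1"
  'a' x 2 => "a2"
Compressed: "b2a2b1a2"
Compressed length: 8

8


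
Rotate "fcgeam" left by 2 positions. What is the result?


Input: "fcgeam", rotate left by 2
First 2 characters: "fc"
Remaining characters: "geam"
Concatenate remaining + first: "geam" + "fc" = "geamfc"

geamfc


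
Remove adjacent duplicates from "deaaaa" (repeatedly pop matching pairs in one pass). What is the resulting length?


Input: deaaaa
Stack-based adjacent duplicate removal:
  Read 'd': push. Stack: d
  Read 'e': push. Stack: de
  Read 'a': push. Stack: dea
  Read 'a': matches stack top 'a' => pop. Stack: de
  Read 'a': push. Stack: dea
  Read 'a': matches stack top 'a' => pop. Stack: de
Final stack: "de" (length 2)

2


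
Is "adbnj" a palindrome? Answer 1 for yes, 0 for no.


Input: adbnj
Reversed: jnbda
  Compare pos 0 ('a') with pos 4 ('j'): MISMATCH
  Compare pos 1 ('d') with pos 3 ('n'): MISMATCH
Result: not a palindrome

0


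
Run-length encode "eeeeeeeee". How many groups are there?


Input: eeeeeeeee
Scanning for consecutive runs:
  Group 1: 'e' x 9 (positions 0-8)
Total groups: 1

1


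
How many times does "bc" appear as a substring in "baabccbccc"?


Searching for "bc" in "baabccbccc"
Scanning each position:
  Position 0: "ba" => no
  Position 1: "aa" => no
  Position 2: "ab" => no
  Position 3: "bc" => MATCH
  Position 4: "cc" => no
  Position 5: "cb" => no
  Position 6: "bc" => MATCH
  Position 7: "cc" => no
  Position 8: "cc" => no
Total occurrences: 2

2


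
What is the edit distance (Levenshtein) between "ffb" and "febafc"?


Computing edit distance: "ffb" -> "febafc"
DP table:
           f    e    b    a    f    c
      0    1    2    3    4    5    6
  f   1    0    1    2    3    4    5
  f   2    1    1    2    3    3    4
  b   3    2    2    1    2    3    4
Edit distance = dp[3][6] = 4

4


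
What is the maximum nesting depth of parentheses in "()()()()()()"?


Input: "()()()()()()"
Tracking depth:
  Position 0 '(': depth becomes 1
  Position 1 ')': depth becomes 0
  Position 2 '(': depth becomes 1
  Position 3 ')': depth becomes 0
  Position 4 '(': depth becomes 1
  Position 5 ')': depth becomes 0
  Position 6 '(': depth becomes 1
  Position 7 ')': depth becomes 0
  Position 8 '(': depth becomes 1
  Position 9 ')': depth becomes 0
  Position 10 '(': depth becomes 1
  Position 11 ')': depth becomes 0
Maximum depth reached: 1

1


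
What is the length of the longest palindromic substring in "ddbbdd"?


Input: "ddbbdd"
Checking substrings for palindromes:
  [0:6] "ddbbdd" (len 6) => palindrome
  [1:5] "dbbd" (len 4) => palindrome
  [0:2] "dd" (len 2) => palindrome
  [2:4] "bb" (len 2) => palindrome
  [4:6] "dd" (len 2) => palindrome
Longest palindromic substring: "ddbbdd" with length 6

6


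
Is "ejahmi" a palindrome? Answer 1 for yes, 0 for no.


Input: ejahmi
Reversed: imhaje
  Compare pos 0 ('e') with pos 5 ('i'): MISMATCH
  Compare pos 1 ('j') with pos 4 ('m'): MISMATCH
  Compare pos 2 ('a') with pos 3 ('h'): MISMATCH
Result: not a palindrome

0


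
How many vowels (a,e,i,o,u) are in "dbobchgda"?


Input: dbobchgda
Checking each character:
  'd' at position 0: consonant
  'b' at position 1: consonant
  'o' at position 2: vowel (running total: 1)
  'b' at position 3: consonant
  'c' at position 4: consonant
  'h' at position 5: consonant
  'g' at position 6: consonant
  'd' at position 7: consonant
  'a' at position 8: vowel (running total: 2)
Total vowels: 2

2


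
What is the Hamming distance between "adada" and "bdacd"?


Comparing "adada" and "bdacd" position by position:
  Position 0: 'a' vs 'b' => differ
  Position 1: 'd' vs 'd' => same
  Position 2: 'a' vs 'a' => same
  Position 3: 'd' vs 'c' => differ
  Position 4: 'a' vs 'd' => differ
Total differences (Hamming distance): 3

3


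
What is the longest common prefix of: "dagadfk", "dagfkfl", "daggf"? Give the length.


Words: dagadfk, dagfkfl, daggf
  Position 0: all 'd' => match
  Position 1: all 'a' => match
  Position 2: all 'g' => match
  Position 3: ('a', 'f', 'g') => mismatch, stop
LCP = "dag" (length 3)

3


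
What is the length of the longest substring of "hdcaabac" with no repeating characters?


Input: "hdcaabac"
Sliding window (track last position of each char):
  Position 0 ('h'): window [0,0] length 1 -- new best
  Position 1 ('d'): window [0,1] length 2 -- new best
  Position 2 ('c'): window [0,2] length 3 -- new best
  Position 3 ('a'): window [0,3] length 4 -- new best
  Position 4 ('a'): repeat (last at 3), move window start to 4
  Position 4 ('a'): window [4,4] length 1
  Position 5 ('b'): window [4,5] length 2
  Position 6 ('a'): repeat (last at 4), move window start to 5
  Position 6 ('a'): window [5,6] length 2
  Position 7 ('c'): window [5,7] length 3
Longest substring with no repeats: "hdca" with length 4

4


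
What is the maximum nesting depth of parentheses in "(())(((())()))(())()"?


Input: "(())(((())()))(())()"
Tracking depth:
  Position 0 '(': depth becomes 1
  Position 1 '(': depth becomes 2
  Position 2 ')': depth becomes 1
  Position 3 ')': depth becomes 0
  Position 4 '(': depth becomes 1
  Position 5 '(': depth becomes 2
  Position 6 '(': depth becomes 3
  Position 7 '(': depth becomes 4
  Position 8 ')': depth becomes 3
  Position 9 ')': depth becomes 2
  Position 10 '(': depth becomes 3
  Position 11 ')': depth becomes 2
  Position 12 ')': depth becomes 1
  Position 13 ')': depth becomes 0
  Position 14 '(': depth becomes 1
  Position 15 '(': depth becomes 2
  Position 16 ')': depth becomes 1
  Position 17 ')': depth becomes 0
  Position 18 '(': depth becomes 1
  Position 19 ')': depth becomes 0
Maximum depth reached: 4

4


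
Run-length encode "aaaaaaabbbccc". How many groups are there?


Input: aaaaaaabbbccc
Scanning for consecutive runs:
  Group 1: 'a' x 7 (positions 0-6)
  Group 2: 'b' x 3 (positions 7-9)
  Group 3: 'c' x 3 (positions 10-12)
Total groups: 3

3


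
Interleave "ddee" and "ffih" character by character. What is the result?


Interleaving "ddee" and "ffih":
  Position 0: 'd' from first, 'f' from second => "df"
  Position 1: 'd' from first, 'f' from second => "df"
  Position 2: 'e' from first, 'i' from second => "ei"
  Position 3: 'e' from first, 'h' from second => "eh"
Result: dfdfeieh

dfdfeieh


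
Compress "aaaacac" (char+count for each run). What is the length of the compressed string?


Input: aaaacac
Runs:
  'a' x 4 => "a4"
  'c' x 1 => "c1"
  'a' x 1 => "a1"
  'c' x 1 => "c1"
Compressed: "a4c1a1c1"
Compressed length: 8

8


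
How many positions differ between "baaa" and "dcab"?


Comparing "baaa" and "dcab" position by position:
  Position 0: 'b' vs 'd' => DIFFER
  Position 1: 'a' vs 'c' => DIFFER
  Position 2: 'a' vs 'a' => same
  Position 3: 'a' vs 'b' => DIFFER
Positions that differ: 3

3


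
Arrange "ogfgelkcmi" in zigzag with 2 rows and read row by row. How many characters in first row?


Zigzag "ogfgelkcmi" into 2 rows:
Placing characters:
  'o' => row 0
  'g' => row 1
  'f' => row 0
  'g' => row 1
  'e' => row 0
  'l' => row 1
  'k' => row 0
  'c' => row 1
  'm' => row 0
  'i' => row 1
Rows:
  Row 0: "ofekm"
  Row 1: "gglci"
First row length: 5

5


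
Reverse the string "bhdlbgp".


Input: bhdlbgp
Reading characters right to left:
  Position 6: 'p'
  Position 5: 'g'
  Position 4: 'b'
  Position 3: 'l'
  Position 2: 'd'
  Position 1: 'h'
  Position 0: 'b'
Reversed: pgbldhb

pgbldhb


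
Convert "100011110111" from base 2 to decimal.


Input: "100011110111" in base 2
Positional expansion:
  Digit '1' (value 1) x 2^11 = 2048
  Digit '0' (value 0) x 2^10 = 0
  Digit '0' (value 0) x 2^9 = 0
  Digit '0' (value 0) x 2^8 = 0
  Digit '1' (value 1) x 2^7 = 128
  Digit '1' (value 1) x 2^6 = 64
  Digit '1' (value 1) x 2^5 = 32
  Digit '1' (value 1) x 2^4 = 16
  Digit '0' (value 0) x 2^3 = 0
  Digit '1' (value 1) x 2^2 = 4
  Digit '1' (value 1) x 2^1 = 2
  Digit '1' (value 1) x 2^0 = 1
Sum = 2295

2295


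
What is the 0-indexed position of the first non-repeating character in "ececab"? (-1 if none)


Input: ececab
Character frequencies:
  'a': 1
  'b': 1
  'c': 2
  'e': 2
Scanning left to right for freq == 1:
  Position 0 ('e'): freq=2, skip
  Position 1 ('c'): freq=2, skip
  Position 2 ('e'): freq=2, skip
  Position 3 ('c'): freq=2, skip
  Position 4 ('a'): unique! => answer = 4

4


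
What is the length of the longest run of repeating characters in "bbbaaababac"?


Input: "bbbaaababac"
Scanning for longest run:
  Position 1 ('b'): continues run of 'b', length=2
  Position 2 ('b'): continues run of 'b', length=3
  Position 3 ('a'): new char, reset run to 1
  Position 4 ('a'): continues run of 'a', length=2
  Position 5 ('a'): continues run of 'a', length=3
  Position 6 ('b'): new char, reset run to 1
  Position 7 ('a'): new char, reset run to 1
  Position 8 ('b'): new char, reset run to 1
  Position 9 ('a'): new char, reset run to 1
  Position 10 ('c'): new char, reset run to 1
Longest run: 'b' with length 3

3


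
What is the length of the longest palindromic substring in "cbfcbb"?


Input: "cbfcbb"
Checking substrings for palindromes:
  [4:6] "bb" (len 2) => palindrome
Longest palindromic substring: "bb" with length 2

2


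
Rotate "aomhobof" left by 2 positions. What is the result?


Input: "aomhobof", rotate left by 2
First 2 characters: "ao"
Remaining characters: "mhobof"
Concatenate remaining + first: "mhobof" + "ao" = "mhobofao"

mhobofao


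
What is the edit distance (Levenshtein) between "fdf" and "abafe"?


Computing edit distance: "fdf" -> "abafe"
DP table:
           a    b    a    f    e
      0    1    2    3    4    5
  f   1    1    2    3    3    4
  d   2    2    2    3    4    4
  f   3    3    3    3    3    4
Edit distance = dp[3][5] = 4

4


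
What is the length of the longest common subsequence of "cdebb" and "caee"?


LCS of "cdebb" and "caee"
DP table:
           c    a    e    e
      0    0    0    0    0
  c   0    1    1    1    1
  d   0    1    1    1    1
  e   0    1    1    2    2
  b   0    1    1    2    2
  b   0    1    1    2    2
LCS length = dp[5][4] = 2

2


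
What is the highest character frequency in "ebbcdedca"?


Input: ebbcdedca
Character counts:
  'a': 1
  'b': 2
  'c': 2
  'd': 2
  'e': 2
Maximum frequency: 2

2


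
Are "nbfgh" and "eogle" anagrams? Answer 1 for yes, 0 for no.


Strings: "nbfgh", "eogle"
Sorted first:  bfghn
Sorted second: eeglo
Differ at position 0: 'b' vs 'e' => not anagrams

0


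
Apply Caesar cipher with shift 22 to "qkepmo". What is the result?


Caesar cipher: shift "qkepmo" by 22
  'q' (pos 16) + 22 = pos 12 = 'm'
  'k' (pos 10) + 22 = pos 6 = 'g'
  'e' (pos 4) + 22 = pos 0 = 'a'
  'p' (pos 15) + 22 = pos 11 = 'l'
  'm' (pos 12) + 22 = pos 8 = 'i'
  'o' (pos 14) + 22 = pos 10 = 'k'
Result: mgalik

mgalik


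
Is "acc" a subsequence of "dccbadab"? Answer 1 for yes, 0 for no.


Check if "acc" is a subsequence of "dccbadab"
Greedy scan:
  Position 0 ('d'): no match needed
  Position 1 ('c'): no match needed
  Position 2 ('c'): no match needed
  Position 3 ('b'): no match needed
  Position 4 ('a'): matches sub[0] = 'a'
  Position 5 ('d'): no match needed
  Position 6 ('a'): no match needed
  Position 7 ('b'): no match needed
Only matched 1/3 characters => not a subsequence

0


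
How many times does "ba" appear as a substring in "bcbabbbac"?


Searching for "ba" in "bcbabbbac"
Scanning each position:
  Position 0: "bc" => no
  Position 1: "cb" => no
  Position 2: "ba" => MATCH
  Position 3: "ab" => no
  Position 4: "bb" => no
  Position 5: "bb" => no
  Position 6: "ba" => MATCH
  Position 7: "ac" => no
Total occurrences: 2

2


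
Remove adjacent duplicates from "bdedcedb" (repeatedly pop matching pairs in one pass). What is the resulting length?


Input: bdedcedb
Stack-based adjacent duplicate removal:
  Read 'b': push. Stack: b
  Read 'd': push. Stack: bd
  Read 'e': push. Stack: bde
  Read 'd': push. Stack: bded
  Read 'c': push. Stack: bdedc
  Read 'e': push. Stack: bdedce
  Read 'd': push. Stack: bdedced
  Read 'b': push. Stack: bdedcedb
Final stack: "bdedcedb" (length 8)

8


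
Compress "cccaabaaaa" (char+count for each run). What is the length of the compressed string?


Input: cccaabaaaa
Runs:
  'c' x 3 => "c3"
  'a' x 2 => "a2"
  'b' x 1 => "b1"
  'a' x 4 => "a4"
Compressed: "c3a2b1a4"
Compressed length: 8

8


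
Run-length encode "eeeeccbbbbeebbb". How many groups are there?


Input: eeeeccbbbbeebbb
Scanning for consecutive runs:
  Group 1: 'e' x 4 (positions 0-3)
  Group 2: 'c' x 2 (positions 4-5)
  Group 3: 'b' x 4 (positions 6-9)
  Group 4: 'e' x 2 (positions 10-11)
  Group 5: 'b' x 3 (positions 12-14)
Total groups: 5

5


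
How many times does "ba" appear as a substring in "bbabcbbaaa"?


Searching for "ba" in "bbabcbbaaa"
Scanning each position:
  Position 0: "bb" => no
  Position 1: "ba" => MATCH
  Position 2: "ab" => no
  Position 3: "bc" => no
  Position 4: "cb" => no
  Position 5: "bb" => no
  Position 6: "ba" => MATCH
  Position 7: "aa" => no
  Position 8: "aa" => no
Total occurrences: 2

2


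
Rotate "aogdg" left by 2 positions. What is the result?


Input: "aogdg", rotate left by 2
First 2 characters: "ao"
Remaining characters: "gdg"
Concatenate remaining + first: "gdg" + "ao" = "gdgao"

gdgao


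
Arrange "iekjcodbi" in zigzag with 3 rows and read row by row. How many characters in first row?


Zigzag "iekjcodbi" into 3 rows:
Placing characters:
  'i' => row 0
  'e' => row 1
  'k' => row 2
  'j' => row 1
  'c' => row 0
  'o' => row 1
  'd' => row 2
  'b' => row 1
  'i' => row 0
Rows:
  Row 0: "ici"
  Row 1: "ejob"
  Row 2: "kd"
First row length: 3

3


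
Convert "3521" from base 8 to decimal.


Input: "3521" in base 8
Positional expansion:
  Digit '3' (value 3) x 8^3 = 1536
  Digit '5' (value 5) x 8^2 = 320
  Digit '2' (value 2) x 8^1 = 16
  Digit '1' (value 1) x 8^0 = 1
Sum = 1873

1873


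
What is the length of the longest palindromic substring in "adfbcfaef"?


Input: "adfbcfaef"
Checking substrings for palindromes:
  No multi-char palindromic substrings found
Longest palindromic substring: "a" with length 1

1


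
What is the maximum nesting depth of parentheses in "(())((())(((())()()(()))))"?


Input: "(())((())(((())()()(()))))"
Tracking depth:
  Position 0 '(': depth becomes 1
  Position 1 '(': depth becomes 2
  Position 2 ')': depth becomes 1
  Position 3 ')': depth becomes 0
  Position 4 '(': depth becomes 1
  Position 5 '(': depth becomes 2
  Position 6 '(': depth becomes 3
  Position 7 ')': depth becomes 2
  Position 8 ')': depth becomes 1
  Position 9 '(': depth becomes 2
  Position 10 '(': depth becomes 3
  Position 11 '(': depth becomes 4
  Position 12 '(': depth becomes 5
  Position 13 ')': depth becomes 4
  Position 14 ')': depth becomes 3
  Position 15 '(': depth becomes 4
  Position 16 ')': depth becomes 3
  Position 17 '(': depth becomes 4
  Position 18 ')': depth becomes 3
  Position 19 '(': depth becomes 4
  Position 20 '(': depth becomes 5
  Position 21 ')': depth becomes 4
  Position 22 ')': depth becomes 3
  Position 23 ')': depth becomes 2
  Position 24 ')': depth becomes 1
  Position 25 ')': depth becomes 0
Maximum depth reached: 5

5


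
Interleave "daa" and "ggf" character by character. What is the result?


Interleaving "daa" and "ggf":
  Position 0: 'd' from first, 'g' from second => "dg"
  Position 1: 'a' from first, 'g' from second => "ag"
  Position 2: 'a' from first, 'f' from second => "af"
Result: dgagaf

dgagaf


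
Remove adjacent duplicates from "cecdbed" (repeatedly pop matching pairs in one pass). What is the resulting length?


Input: cecdbed
Stack-based adjacent duplicate removal:
  Read 'c': push. Stack: c
  Read 'e': push. Stack: ce
  Read 'c': push. Stack: cec
  Read 'd': push. Stack: cecd
  Read 'b': push. Stack: cecdb
  Read 'e': push. Stack: cecdbe
  Read 'd': push. Stack: cecdbed
Final stack: "cecdbed" (length 7)

7


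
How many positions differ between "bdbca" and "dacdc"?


Comparing "bdbca" and "dacdc" position by position:
  Position 0: 'b' vs 'd' => DIFFER
  Position 1: 'd' vs 'a' => DIFFER
  Position 2: 'b' vs 'c' => DIFFER
  Position 3: 'c' vs 'd' => DIFFER
  Position 4: 'a' vs 'c' => DIFFER
Positions that differ: 5

5


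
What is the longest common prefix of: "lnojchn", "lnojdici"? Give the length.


Words: lnojchn, lnojdici
  Position 0: all 'l' => match
  Position 1: all 'n' => match
  Position 2: all 'o' => match
  Position 3: all 'j' => match
  Position 4: ('c', 'd') => mismatch, stop
LCP = "lnoj" (length 4)

4


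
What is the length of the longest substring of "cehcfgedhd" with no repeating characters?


Input: "cehcfgedhd"
Sliding window (track last position of each char):
  Position 0 ('c'): window [0,0] length 1 -- new best
  Position 1 ('e'): window [0,1] length 2 -- new best
  Position 2 ('h'): window [0,2] length 3 -- new best
  Position 3 ('c'): repeat (last at 0), move window start to 1
  Position 3 ('c'): window [1,3] length 3
  Position 4 ('f'): window [1,4] length 4 -- new best
  Position 5 ('g'): window [1,5] length 5 -- new best
  Position 6 ('e'): repeat (last at 1), move window start to 2
  Position 6 ('e'): window [2,6] length 5
  Position 7 ('d'): window [2,7] length 6 -- new best
  Position 8 ('h'): repeat (last at 2), move window start to 3
  Position 8 ('h'): window [3,8] length 6
  Position 9 ('d'): repeat (last at 7), move window start to 8
  Position 9 ('d'): window [8,9] length 2
Longest substring with no repeats: "hcfged" with length 6

6


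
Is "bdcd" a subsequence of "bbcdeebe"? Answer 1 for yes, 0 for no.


Check if "bdcd" is a subsequence of "bbcdeebe"
Greedy scan:
  Position 0 ('b'): matches sub[0] = 'b'
  Position 1 ('b'): no match needed
  Position 2 ('c'): no match needed
  Position 3 ('d'): matches sub[1] = 'd'
  Position 4 ('e'): no match needed
  Position 5 ('e'): no match needed
  Position 6 ('b'): no match needed
  Position 7 ('e'): no match needed
Only matched 2/4 characters => not a subsequence

0
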